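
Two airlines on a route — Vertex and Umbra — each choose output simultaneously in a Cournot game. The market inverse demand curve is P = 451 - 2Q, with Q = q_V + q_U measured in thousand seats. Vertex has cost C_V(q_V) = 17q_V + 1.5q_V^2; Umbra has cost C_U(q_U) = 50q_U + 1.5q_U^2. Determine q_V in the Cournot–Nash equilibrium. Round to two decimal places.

Vertex's profit: π_V = (451 - 2Q)q_V - (17q_V + (3/2)q_V²). Setting ∂π_V/∂q_V = 0: 434 - 7q_V - 2(q_U) = 0.
Umbra's profit: π_U = (451 - 2Q)q_U - (50q_U + (3/2)q_U²). Setting ∂π_U/∂q_U = 0: 401 - 7q_U - 2(q_V) = 0.
So q_V = (434 - 2q_U)/7 and q_U = (401 - 2q_V)/7.
Solving the pair: q_V = 49.6889, q_U = 1939/45.

49.69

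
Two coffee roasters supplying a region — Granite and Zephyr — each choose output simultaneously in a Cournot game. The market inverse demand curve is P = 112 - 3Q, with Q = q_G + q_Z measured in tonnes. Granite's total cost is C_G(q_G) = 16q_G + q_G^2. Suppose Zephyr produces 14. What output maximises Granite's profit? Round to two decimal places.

With the rival's output fixed at 14, Granite's profit is π_G = (112 - 3·14 - 3q_G)q_G - (16q_G + q_G²) = (70 - 3q_G)q_G - (16q_G + q_G²).
∂π_G/∂q_G = 54 - 8q_G = 0, so q_G = 27/4.

6.75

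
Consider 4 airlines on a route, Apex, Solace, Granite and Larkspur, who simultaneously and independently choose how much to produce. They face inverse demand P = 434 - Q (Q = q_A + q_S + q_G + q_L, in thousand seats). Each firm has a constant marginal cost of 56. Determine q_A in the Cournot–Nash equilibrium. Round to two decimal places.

75.60

A representative firm's profit is π_i = q_i(434 - Q) - 56q_i.
First-order condition (treating rivals' output as given): 378 - 2q_i - Σ_{j≠i} q_j = 0.
By symmetry each firm produces the same amount; substituting Σ_{j≠i} q_j = 3q_i yields q_i = 378/5.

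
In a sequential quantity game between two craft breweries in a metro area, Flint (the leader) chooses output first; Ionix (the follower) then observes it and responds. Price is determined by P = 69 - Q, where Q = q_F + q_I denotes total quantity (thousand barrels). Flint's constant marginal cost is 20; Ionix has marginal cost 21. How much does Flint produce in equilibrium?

25

Solve by backward induction. Given q_F, the follower Ionix maximises π_I = (69 - q_F - q_I)q_I - 21q_I.
∂π_I/∂q_I = 48 - q_F - 2q_I = 0 gives the reaction function q_I = (48 - q_F)/2.
The leader anticipates this reaction. Substituting into P = 69 - Q gives P = 45 - (1/2)q_F, so π_F = (45 - (1/2)q_F)q_F - 20q_F.
Maximising: ∂π_F/∂q_F = 25 - q_F = 0, giving q_F = 25.
Then q_I = (48 - 25)/2 = 23/2.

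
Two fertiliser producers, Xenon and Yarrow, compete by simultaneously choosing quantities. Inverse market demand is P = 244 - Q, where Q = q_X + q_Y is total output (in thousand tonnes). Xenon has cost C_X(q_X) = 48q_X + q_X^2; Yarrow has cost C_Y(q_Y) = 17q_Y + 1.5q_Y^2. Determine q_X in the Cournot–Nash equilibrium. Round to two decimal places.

Xenon's profit: π_X = (244 - Q)q_X - (48q_X + q_X²). Setting ∂π_X/∂q_X = 0: 196 - 4q_X - (q_Y) = 0.
Yarrow's first-order condition: 227 - 5q_Y - (q_X) = 0.
Best responses: q_X = (196 - q_Y)/4, q_Y = (227 - q_X)/5.
Solving the pair: q_X = 753/19, q_Y = 712/19.

39.63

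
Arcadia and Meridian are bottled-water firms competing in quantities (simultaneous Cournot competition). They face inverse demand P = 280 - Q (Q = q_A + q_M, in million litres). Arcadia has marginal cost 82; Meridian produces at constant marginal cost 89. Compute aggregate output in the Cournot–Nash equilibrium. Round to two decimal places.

129.67

Arcadia's profit: π_A = (280 - Q)q_A - (82q_A). Setting ∂π_A/∂q_A = 0: 198 - 2q_A - (q_M) = 0.
Meridian's first-order condition: 191 - 2q_M - (q_A) = 0.
Rearranging gives the reaction functions q_A = (198 - q_M)/2 and q_M = (191 - q_A)/2.
Substituting one into the other gives q_A = 205/3 and q_M = 184/3.
Total output Q = 205/3 + 184/3 = 389/3.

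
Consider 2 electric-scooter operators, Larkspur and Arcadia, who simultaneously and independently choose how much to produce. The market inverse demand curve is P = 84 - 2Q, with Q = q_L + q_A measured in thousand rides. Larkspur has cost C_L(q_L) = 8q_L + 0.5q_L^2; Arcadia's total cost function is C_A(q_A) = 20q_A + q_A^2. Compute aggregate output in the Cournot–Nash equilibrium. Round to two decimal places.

Larkspur's profit: π_L = (84 - 2Q)q_L - (8q_L + (1/2)q_L²). Setting ∂π_L/∂q_L = 0: 76 - 5q_L - 2(q_A) = 0.
Arcadia's first-order condition: 64 - 6q_A - 2(q_L) = 0.
Best responses: q_L = (76 - 2q_A)/5, q_A = (64 - 2q_L)/6.
Substituting one into the other gives q_L = 164/13 and q_A = 84/13.
Total output Q = 164/13 + 84/13 = 248/13.

19.08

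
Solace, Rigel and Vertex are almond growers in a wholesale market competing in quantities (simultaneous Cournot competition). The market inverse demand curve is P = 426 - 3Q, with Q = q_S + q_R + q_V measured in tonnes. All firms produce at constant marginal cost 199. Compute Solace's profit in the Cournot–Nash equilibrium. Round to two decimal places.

1073.52

A representative firm's profit is π_i = q_i(426 - 3Q) - 199q_i.
First-order condition (treating rivals' output as given): 227 - 6q_i - 3·Σ_{j≠i} q_j = 0.
With identical firms every q_j equals q_i, so Σ_{j≠i} q_j = 2q_i and 227 = 12q_i, giving q_i = 227/12.
Price P = 426 - 3·(227/4) = 1023/4.
Solace's profit: (1023/4 - 199)·(227/12) = 1073.5208.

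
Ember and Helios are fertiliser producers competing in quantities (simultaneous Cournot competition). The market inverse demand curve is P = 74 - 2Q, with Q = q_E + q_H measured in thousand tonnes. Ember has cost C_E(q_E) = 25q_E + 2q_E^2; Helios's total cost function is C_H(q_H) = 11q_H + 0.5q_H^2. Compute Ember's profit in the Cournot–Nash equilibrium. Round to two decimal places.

43.71

Ember's profit: π_E = (74 - 2Q)q_E - (25q_E + 2q_E²). Setting ∂π_E/∂q_E = 0: 49 - 8q_E - 2(q_H) = 0.
Helios's profit: π_H = (74 - 2Q)q_H - (11q_H + (1/2)q_H²). Setting ∂π_H/∂q_H = 0: 63 - 5q_H - 2(q_E) = 0.
So q_E = (49 - 2q_H)/8 and q_H = (63 - 2q_E)/5.
Solving the pair: q_E = 119/36, q_H = 203/18.
Price P = 74 - 2·(175/12) = 269/6.
Ember's profit: (269/6)·(119/36) - 25·(119/36) - 2(119/36)² = 43.7068.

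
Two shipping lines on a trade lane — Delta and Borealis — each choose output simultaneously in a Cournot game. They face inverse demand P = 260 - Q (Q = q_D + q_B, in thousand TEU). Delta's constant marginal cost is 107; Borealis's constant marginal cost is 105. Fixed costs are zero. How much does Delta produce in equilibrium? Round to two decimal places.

Delta's profit: π_D = (260 - Q)q_D - (107q_D). Setting ∂π_D/∂q_D = 0: 153 - 2q_D - (q_B) = 0.
Borealis's first-order condition: 155 - 2q_B - (q_D) = 0.
So q_D = (153 - q_B)/2 and q_B = (155 - q_D)/2.
Substituting one into the other gives q_D = 151/3 and q_B = 157/3.

50.33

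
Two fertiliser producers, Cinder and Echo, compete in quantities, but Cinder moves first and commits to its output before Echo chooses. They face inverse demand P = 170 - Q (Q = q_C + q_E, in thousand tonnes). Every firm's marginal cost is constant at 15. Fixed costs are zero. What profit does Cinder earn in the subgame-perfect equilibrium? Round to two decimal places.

3003.13

The follower Echo best-responds to any q_C: π_E = (170 - Q)q_E - 15q_E.
∂π_E/∂q_E = 155 - q_C - 2q_E = 0 gives the reaction function q_E = (155 - q_C)/2.
The leader anticipates this reaction. Substituting into P = 170 - Q gives P = 185/2 - (1/2)q_C, so π_C = (185/2 - (1/2)q_C)q_C - 15q_C.
Leader FOC: 155/2 - q_C = 0, so q_C = 155/2.
Then q_E = (155 - 155/2)/2 = 155/4.
Price P = 170 - 465/4 = 215/4.
Cinder's profit: (215/4 - 15)·(155/2) = 3003.1250.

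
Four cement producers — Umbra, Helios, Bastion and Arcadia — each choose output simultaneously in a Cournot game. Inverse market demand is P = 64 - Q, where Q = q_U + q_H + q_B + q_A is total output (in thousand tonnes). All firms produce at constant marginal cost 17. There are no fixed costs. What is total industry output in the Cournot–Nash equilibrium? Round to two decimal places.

37.60

Each firm earns π_i = (64 - Q)q_i - 17q_i.
First-order condition (treating rivals' output as given): 47 - 2q_i - Σ_{j≠i} q_j = 0.
With identical firms every q_j equals q_i, so Σ_{j≠i} q_j = 3q_i and 47 = 5q_i, giving q_i = 47/5.
Total output Q = 47/5 + 47/5 + 47/5 + 47/5 = 188/5.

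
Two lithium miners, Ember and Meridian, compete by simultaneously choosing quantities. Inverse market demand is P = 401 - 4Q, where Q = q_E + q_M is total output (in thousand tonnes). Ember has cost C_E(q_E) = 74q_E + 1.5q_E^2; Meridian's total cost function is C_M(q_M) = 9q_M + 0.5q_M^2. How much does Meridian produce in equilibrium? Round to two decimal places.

Ember's profit: π_E = (401 - 4Q)q_E - (74q_E + (3/2)q_E²). Setting ∂π_E/∂q_E = 0: 327 - 11q_E - 4(q_M) = 0.
Meridian's profit: π_M = (401 - 4Q)q_M - (9q_M + (1/2)q_M²). Setting ∂π_M/∂q_M = 0: 392 - 9q_M - 4(q_E) = 0.
Rearranging gives the reaction functions q_E = (327 - 4q_M)/11 and q_M = (392 - 4q_E)/9.
Substituting one into the other gives q_E = 1375/83 and q_M = 36.1928.

36.19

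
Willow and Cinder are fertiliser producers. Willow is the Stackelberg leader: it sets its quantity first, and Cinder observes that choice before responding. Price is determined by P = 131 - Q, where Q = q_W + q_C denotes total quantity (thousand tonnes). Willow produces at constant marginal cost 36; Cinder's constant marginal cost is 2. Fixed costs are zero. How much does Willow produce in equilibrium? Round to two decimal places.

30.50

Solve by backward induction. Given q_W, the follower Cinder maximises π_C = (131 - q_W - q_C)q_C - 2q_C.
Follower FOC: 129 - q_W - 2q_C = 0, so q_C(q_W) = (129 - q_W)/2.
The leader anticipates this reaction. Substituting into P = 131 - Q gives P = 133/2 - (1/2)q_W, so π_W = (133/2 - (1/2)q_W)q_W - 36q_W.
Leader FOC: 61/2 - q_W = 0, so q_W = 61/2.
Then q_C = (129 - 61/2)/2 = 197/4.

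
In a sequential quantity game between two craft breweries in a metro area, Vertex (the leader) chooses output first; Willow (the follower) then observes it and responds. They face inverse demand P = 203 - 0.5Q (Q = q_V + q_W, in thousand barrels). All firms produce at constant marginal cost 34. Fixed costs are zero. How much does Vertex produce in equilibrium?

169

Solve by backward induction. Given q_V, the follower Willow maximises π_W = (203 - (1/2)q_V - (1/2)q_W)q_W - 34q_W.
Follower FOC: 169 - (1/2)q_V - q_W = 0, so q_W(q_V) = (169 - (1/2)q_V).
Vertex substitutes q_W(q_V) into its own profit: π_V = q_V(203 - (1/2)q_V - (169 - (1/2)q_V)/2) - 34q_V = (237/2 - (1/4)q_V)q_V - 34q_V.
Leader FOC: 169/2 - (1/2)q_V = 0, so q_V = 169.
Then q_W = (169 - (1/2)·169) = 169/2.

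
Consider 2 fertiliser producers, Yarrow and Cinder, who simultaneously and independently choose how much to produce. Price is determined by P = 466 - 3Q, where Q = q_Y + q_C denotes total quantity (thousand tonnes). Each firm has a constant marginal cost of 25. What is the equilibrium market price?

172

A representative firm's profit is π_i = q_i(466 - 3Q) - 25q_i.
Setting ∂π_i/∂q_i = 0 with rivals' quantities fixed: 441 - 6q_i - 3q_j = 0.
By symmetry each firm produces the same amount; substituting q_j = q_i yields q_i = 441/9 = 49.
Total output Q = 98, so price P = 466 - 3·98 = 172.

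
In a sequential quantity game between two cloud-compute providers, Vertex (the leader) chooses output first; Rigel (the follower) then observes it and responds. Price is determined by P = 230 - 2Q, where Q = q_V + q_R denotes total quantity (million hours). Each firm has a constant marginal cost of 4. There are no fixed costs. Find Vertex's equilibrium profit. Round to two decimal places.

The follower Rigel best-responds to any q_V: π_R = (230 - 2Q)q_R - 4q_R.
Follower FOC: 226 - 2q_V - 4q_R = 0, so q_R(q_V) = (226 - 2q_V)/4.
The leader anticipates this reaction. Substituting into P = 230 - 2Q gives P = 117 - q_V, so π_V = (117 - q_V)q_V - 4q_V.
The leader's first-order condition 113 - 2q_V = 0 yields q_V = 113/2.
Then q_R = (226 - 2·(113/2))/4 = 113/4.
Price P = 230 - 2·(339/4) = 121/2.
Vertex's profit: (121/2 - 4)·(113/2) = 3192.2500.

3192.25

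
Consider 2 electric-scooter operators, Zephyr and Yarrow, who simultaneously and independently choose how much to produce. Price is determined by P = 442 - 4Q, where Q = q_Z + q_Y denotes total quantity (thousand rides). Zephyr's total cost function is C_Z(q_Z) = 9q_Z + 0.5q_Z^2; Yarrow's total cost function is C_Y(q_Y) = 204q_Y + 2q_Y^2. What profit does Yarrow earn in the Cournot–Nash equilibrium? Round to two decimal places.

Zephyr's profit: π_Z = (442 - 4Q)q_Z - (9q_Z + (1/2)q_Z²). Setting ∂π_Z/∂q_Z = 0: 433 - 9q_Z - 4(q_Y) = 0.
Yarrow's first-order condition: 238 - 12q_Y - 4(q_Z) = 0.
So q_Z = (433 - 4q_Y)/9 and q_Y = (238 - 4q_Z)/12.
Substituting one into the other gives q_Z = 1061/23 and q_Y = 205/46.
Price P = 442 - 4·50.5870 = 239.6522.
Yarrow's profit: 239.6522·(205/46) - 204·(205/46) - 2(205/46)² = 119.1635.

119.16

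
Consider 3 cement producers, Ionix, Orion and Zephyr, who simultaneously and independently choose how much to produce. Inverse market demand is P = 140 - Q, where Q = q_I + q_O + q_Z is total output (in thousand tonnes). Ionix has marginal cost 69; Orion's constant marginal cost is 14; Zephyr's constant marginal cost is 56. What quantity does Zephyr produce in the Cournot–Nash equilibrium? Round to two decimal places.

13.75

Ionix's profit: π_I = (140 - Q)q_I - (69q_I). Setting ∂π_I/∂q_I = 0: 71 - 2q_I - (q_O + q_Z) = 0.
Orion's profit: π_O = (140 - Q)q_O - (14q_O). Setting ∂π_O/∂q_O = 0: 126 - 2q_O - (q_I + q_Z) = 0.
Zephyr's first-order condition: 84 - 2q_Z - (q_I + q_O) = 0.
Adding the 3 first-order conditions: 281 − 4Q = 0, so Q = 281/4.
Back-substituting: q_I = (71 − 281/4) = 3/4, q_O = (126 − 281/4) = 223/4, q_Z = (84 − 281/4) = 55/4.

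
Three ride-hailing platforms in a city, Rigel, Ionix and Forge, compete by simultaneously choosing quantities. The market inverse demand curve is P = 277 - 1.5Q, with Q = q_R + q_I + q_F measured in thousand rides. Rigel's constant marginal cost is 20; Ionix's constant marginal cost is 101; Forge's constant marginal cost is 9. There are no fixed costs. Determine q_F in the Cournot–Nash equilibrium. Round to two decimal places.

61.83

Rigel's profit: π_R = (277 - 1.5Q)q_R - (20q_R). Setting ∂π_R/∂q_R = 0: 257 - 3q_R - (3/2)(q_I + q_F) = 0.
Ionix's profit: π_I = (277 - 1.5Q)q_I - (101q_I). Setting ∂π_I/∂q_I = 0: 176 - 3q_I - (3/2)(q_R + q_F) = 0.
Forge's first-order condition: 268 - 3q_F - (3/2)(q_R + q_I) = 0.
Adding the 3 first-order conditions: 701 − 6Q = 0, so Q = 701/6.
Back-substituting: q_R = (257 − 701/4)/(3/2) = 109/2, q_I = (176 − 701/4)/(3/2) = 1/2, q_F = (268 − 701/4)/(3/2) = 371/6.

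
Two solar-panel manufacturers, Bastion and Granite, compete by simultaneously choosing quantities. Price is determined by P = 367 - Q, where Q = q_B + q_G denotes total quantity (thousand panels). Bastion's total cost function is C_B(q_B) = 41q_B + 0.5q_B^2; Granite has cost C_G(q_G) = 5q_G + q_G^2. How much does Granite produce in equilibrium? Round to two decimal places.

Bastion's profit: π_B = (367 - Q)q_B - (41q_B + (1/2)q_B²). Setting ∂π_B/∂q_B = 0: 326 - 3q_B - (q_G) = 0.
Granite's first-order condition: 362 - 4q_G - (q_B) = 0.
So q_B = (326 - q_G)/3 and q_G = (362 - q_B)/4.
Substituting one into the other gives q_B = 942/11 and q_G = 760/11.

69.09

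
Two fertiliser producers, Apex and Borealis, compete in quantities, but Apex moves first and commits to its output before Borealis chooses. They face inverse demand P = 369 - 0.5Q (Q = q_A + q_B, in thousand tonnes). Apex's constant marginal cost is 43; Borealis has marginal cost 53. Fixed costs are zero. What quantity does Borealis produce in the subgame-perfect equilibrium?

The follower Borealis best-responds to any q_A: π_B = (369 - 0.5Q)q_B - 53q_B.
∂π_B/∂q_B = 316 - (1/2)q_A - q_B = 0 gives the reaction function q_B = (316 - (1/2)q_A).
The leader anticipates this reaction. Substituting into P = 369 - 0.5Q gives P = 211 - (1/4)q_A, so π_A = (211 - (1/4)q_A)q_A - 43q_A.
Leader FOC: 168 - (1/2)q_A = 0, so q_A = 336.
Then q_B = (316 - (1/2)·336) = 148.

148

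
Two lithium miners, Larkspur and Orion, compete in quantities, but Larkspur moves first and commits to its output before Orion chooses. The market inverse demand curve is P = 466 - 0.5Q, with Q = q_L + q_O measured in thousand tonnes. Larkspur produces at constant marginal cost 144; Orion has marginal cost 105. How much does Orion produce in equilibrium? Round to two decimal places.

Solve by backward induction. Given q_L, the follower Orion maximises π_O = (466 - (1/2)q_L - (1/2)q_O)q_O - 105q_O.
Setting the follower's marginal profit to zero, 361 - (1/2)q_L - q_O = 0, i.e. q_O = (361 - (1/2)q_L).
Larkspur substitutes q_O(q_L) into its own profit: π_L = q_L(466 - (1/2)q_L - (361 - (1/2)q_L)/2) - 144q_L = (571/2 - (1/4)q_L)q_L - 144q_L.
Leader FOC: 283/2 - (1/2)q_L = 0, so q_L = 283.
Then q_O = (361 - (1/2)·283) = 439/2.

219.50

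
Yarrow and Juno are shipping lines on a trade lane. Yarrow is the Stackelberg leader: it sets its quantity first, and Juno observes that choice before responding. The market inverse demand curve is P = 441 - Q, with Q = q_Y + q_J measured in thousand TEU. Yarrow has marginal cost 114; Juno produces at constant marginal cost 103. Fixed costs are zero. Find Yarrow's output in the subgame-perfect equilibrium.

158

The follower Juno best-responds to any q_Y: π_J = (441 - Q)q_J - 103q_J.
Setting the follower's marginal profit to zero, 338 - q_Y - 2q_J = 0, i.e. q_J = (338 - q_Y)/2.
The leader anticipates this reaction. Substituting into P = 441 - Q gives P = 272 - (1/2)q_Y, so π_Y = (272 - (1/2)q_Y)q_Y - 114q_Y.
Leader FOC: 158 - q_Y = 0, so q_Y = 158.
Then q_J = (338 - 158)/2 = 90.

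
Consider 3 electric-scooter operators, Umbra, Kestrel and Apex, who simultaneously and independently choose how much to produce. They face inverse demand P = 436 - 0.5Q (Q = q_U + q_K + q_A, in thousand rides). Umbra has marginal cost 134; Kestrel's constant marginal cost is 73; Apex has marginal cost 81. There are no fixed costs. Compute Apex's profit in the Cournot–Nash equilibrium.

Umbra's profit: π_U = (436 - 0.5Q)q_U - (134q_U). Setting ∂π_U/∂q_U = 0: 302 - q_U - (1/2)(q_K + q_A) = 0.
Kestrel's first-order condition: 363 - q_K - (1/2)(q_U + q_A) = 0.
Apex's first-order condition: 355 - q_A - (1/2)(q_U + q_K) = 0.
Adding the 3 conditions: 1020 − Q − Q = 0, i.e. Q = 510.
Back-substituting: q_U = (302 − 255)/(1/2) = 94, q_K = (363 − 255)/(1/2) = 216, q_A = (355 − 255)/(1/2) = 200.
Price P = 436 - (1/2)·510 = 181.
Apex's profit: (181 - 81)·200 = 20000.

20000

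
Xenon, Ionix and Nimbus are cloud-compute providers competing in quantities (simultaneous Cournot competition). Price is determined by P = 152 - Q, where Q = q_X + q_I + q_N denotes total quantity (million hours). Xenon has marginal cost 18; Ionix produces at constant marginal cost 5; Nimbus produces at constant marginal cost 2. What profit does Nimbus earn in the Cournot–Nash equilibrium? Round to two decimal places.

Xenon's profit: π_X = (152 - Q)q_X - (18q_X). Setting ∂π_X/∂q_X = 0: 134 - 2q_X - (q_I + q_N) = 0.
Ionix's profit: π_I = (152 - Q)q_I - (5q_I). Setting ∂π_I/∂q_I = 0: 147 - 2q_I - (q_X + q_N) = 0.
Nimbus's first-order condition: 150 - 2q_N - (q_X + q_I) = 0.
Adding the 3 first-order conditions: 431 − 4Q = 0, so Q = 431/4.
Back-substituting: q_X = (134 − 431/4) = 105/4, q_I = (147 − 431/4) = 157/4, q_N = (150 − 431/4) = 169/4.
Price P = 152 - 431/4 = 177/4.
Nimbus's profit: (177/4 - 2)·(169/4) = 1785.0625.

1785.06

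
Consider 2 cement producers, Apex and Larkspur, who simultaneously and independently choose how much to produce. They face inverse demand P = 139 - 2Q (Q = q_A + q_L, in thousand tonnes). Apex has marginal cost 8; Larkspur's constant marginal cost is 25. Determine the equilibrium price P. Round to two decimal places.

57.33

Apex's profit: π_A = (139 - 2Q)q_A - (8q_A). Setting ∂π_A/∂q_A = 0: 131 - 4q_A - 2(q_L) = 0.
Larkspur's first-order condition: 114 - 4q_L - 2(q_A) = 0.
So q_A = (131 - 2q_L)/4 and q_L = (114 - 2q_A)/4.
Substituting one into the other gives q_A = 74/3 and q_L = 97/6.
Total output Q = 245/6, so price P = 139 - 2·(245/6) = 172/3.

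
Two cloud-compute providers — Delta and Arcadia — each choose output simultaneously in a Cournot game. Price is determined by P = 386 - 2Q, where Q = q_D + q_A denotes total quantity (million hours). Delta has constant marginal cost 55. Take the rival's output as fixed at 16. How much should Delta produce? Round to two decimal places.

With the rival's output fixed at 16, Delta's profit is π_D = (386 - 2·16 - 2q_D)q_D - (55q_D) = (354 - 2q_D)q_D - (55q_D).
∂π_D/∂q_D = 299 - 4q_D = 0, so q_D = 299/4.

74.75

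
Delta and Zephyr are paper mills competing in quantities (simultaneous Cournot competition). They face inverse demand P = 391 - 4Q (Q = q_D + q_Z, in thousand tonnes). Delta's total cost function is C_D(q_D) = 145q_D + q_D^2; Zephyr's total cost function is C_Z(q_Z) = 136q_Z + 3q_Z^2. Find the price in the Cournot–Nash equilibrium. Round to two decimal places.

262.29

Delta's profit: π_D = (391 - 4Q)q_D - (145q_D + q_D²). Setting ∂π_D/∂q_D = 0: 246 - 10q_D - 4(q_Z) = 0.
Zephyr's first-order condition: 255 - 14q_Z - 4(q_D) = 0.
Rearranging gives the reaction functions q_D = (246 - 4q_Z)/10 and q_Z = (255 - 4q_D)/14.
Substituting one into the other gives q_D = 606/31 and q_Z = 783/62.
Total output Q = 1995/62, so price P = 391 - 4·(1995/62) = 262.2903.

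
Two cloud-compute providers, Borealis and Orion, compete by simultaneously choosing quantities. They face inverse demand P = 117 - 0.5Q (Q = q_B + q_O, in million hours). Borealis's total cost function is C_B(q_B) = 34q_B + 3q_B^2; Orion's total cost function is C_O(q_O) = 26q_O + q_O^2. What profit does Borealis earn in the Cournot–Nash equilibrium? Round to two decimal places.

Borealis's profit: π_B = (117 - 0.5Q)q_B - (34q_B + 3q_B²). Setting ∂π_B/∂q_B = 0: 83 - 7q_B - (1/2)(q_O) = 0.
Orion's profit: π_O = (117 - 0.5Q)q_O - (26q_O + q_O²). Setting ∂π_O/∂q_O = 0: 91 - 3q_O - (1/2)(q_B) = 0.
Best responses: q_B = (83 - (1/2)q_O)/7, q_O = (91 - (1/2)q_B)/3.
Substituting one into the other gives q_B = 814/83 and q_O = 28.6988.
Price P = 117 - (1/2)·38.5060 = 97.7470.
Borealis's profit: 97.7470·(814/83) - 34·(814/83) - 3(814/83)² = 336.6361.

336.64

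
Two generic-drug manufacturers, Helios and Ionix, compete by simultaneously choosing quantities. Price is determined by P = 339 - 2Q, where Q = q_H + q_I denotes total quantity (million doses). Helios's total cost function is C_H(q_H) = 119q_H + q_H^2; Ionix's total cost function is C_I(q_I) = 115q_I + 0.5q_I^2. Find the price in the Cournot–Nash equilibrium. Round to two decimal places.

Helios's profit: π_H = (339 - 2Q)q_H - (119q_H + q_H²). Setting ∂π_H/∂q_H = 0: 220 - 6q_H - 2(q_I) = 0.
Ionix's first-order condition: 224 - 5q_I - 2(q_H) = 0.
Best responses: q_H = (220 - 2q_I)/6, q_I = (224 - 2q_H)/5.
Solving the pair: q_H = 326/13, q_I = 452/13.
Total output Q = 778/13, so price P = 339 - 2·(778/13) = 219.3077.

219.31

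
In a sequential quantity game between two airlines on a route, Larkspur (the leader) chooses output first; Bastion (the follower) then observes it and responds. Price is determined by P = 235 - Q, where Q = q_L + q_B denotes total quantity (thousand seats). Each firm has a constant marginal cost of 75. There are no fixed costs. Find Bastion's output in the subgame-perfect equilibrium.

40

The follower Bastion best-responds to any q_L: π_B = (235 - Q)q_B - 75q_B.
Setting the follower's marginal profit to zero, 160 - q_L - 2q_B = 0, i.e. q_B = (160 - q_L)/2.
Larkspur substitutes q_B(q_L) into its own profit: π_L = q_L(235 - q_L - (160 - q_L)/2) - 75q_L = (155 - (1/2)q_L)q_L - 75q_L.
Leader FOC: 80 - q_L = 0, so q_L = 80.
Then q_B = (160 - 80)/2 = 40.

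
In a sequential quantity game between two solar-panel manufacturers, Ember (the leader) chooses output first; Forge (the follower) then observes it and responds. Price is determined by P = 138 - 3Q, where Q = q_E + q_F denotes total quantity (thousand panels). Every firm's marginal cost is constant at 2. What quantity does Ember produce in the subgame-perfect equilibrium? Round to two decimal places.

Solve by backward induction. Given q_E, the follower Forge maximises π_F = (138 - 3q_E - 3q_F)q_F - 2q_F.
Follower FOC: 136 - 3q_E - 6q_F = 0, so q_F(q_E) = (136 - 3q_E)/6.
The leader anticipates this reaction. Substituting into P = 138 - 3Q gives P = 70 - (3/2)q_E, so π_E = (70 - (3/2)q_E)q_E - 2q_E.
Maximising: ∂π_E/∂q_E = 68 - 3q_E = 0, giving q_E = 68/3.
Then q_F = (136 - 3·(68/3))/6 = 34/3.

22.67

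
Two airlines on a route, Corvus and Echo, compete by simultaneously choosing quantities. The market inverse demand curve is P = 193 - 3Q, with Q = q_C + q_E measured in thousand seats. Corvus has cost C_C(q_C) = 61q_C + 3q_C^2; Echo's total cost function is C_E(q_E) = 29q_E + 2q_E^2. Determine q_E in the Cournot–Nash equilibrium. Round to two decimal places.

14.16

Corvus's profit: π_C = (193 - 3Q)q_C - (61q_C + 3q_C²). Setting ∂π_C/∂q_C = 0: 132 - 12q_C - 3(q_E) = 0.
Echo's profit: π_E = (193 - 3Q)q_E - (29q_E + 2q_E²). Setting ∂π_E/∂q_E = 0: 164 - 10q_E - 3(q_C) = 0.
So q_C = (132 - 3q_E)/12 and q_E = (164 - 3q_C)/10.
Substituting one into the other gives q_C = 276/37 and q_E = 524/37.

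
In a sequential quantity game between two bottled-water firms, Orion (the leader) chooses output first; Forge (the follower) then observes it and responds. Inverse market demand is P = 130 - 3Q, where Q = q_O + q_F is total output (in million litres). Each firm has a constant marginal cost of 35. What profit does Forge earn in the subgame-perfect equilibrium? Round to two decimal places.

Solve by backward induction. Given q_O, the follower Forge maximises π_F = (130 - 3q_O - 3q_F)q_F - 35q_F.
Setting the follower's marginal profit to zero, 95 - 3q_O - 6q_F = 0, i.e. q_F = (95 - 3q_O)/6.
Orion substitutes q_F(q_O) into its own profit: π_O = q_O(130 - 3q_O - (95 - 3q_O)/2) - 35q_O = (165/2 - (3/2)q_O)q_O - 35q_O.
Maximising: ∂π_O/∂q_O = 95/2 - 3q_O = 0, giving q_O = 95/6.
Then q_F = (95 - 3·(95/6))/6 = 95/12.
Price P = 130 - 3·(95/4) = 235/4.
Forge's profit: (235/4 - 35)·(95/12) = 188.0208.

188.02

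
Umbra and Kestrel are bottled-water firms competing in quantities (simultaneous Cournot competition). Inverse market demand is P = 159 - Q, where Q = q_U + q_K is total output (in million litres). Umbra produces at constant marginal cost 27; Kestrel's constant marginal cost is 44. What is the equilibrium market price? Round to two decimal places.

Umbra's profit: π_U = (159 - Q)q_U - (27q_U). Setting ∂π_U/∂q_U = 0: 132 - 2q_U - (q_K) = 0.
Kestrel's first-order condition: 115 - 2q_K - (q_U) = 0.
So q_U = (132 - q_K)/2 and q_K = (115 - q_U)/2.
Solving the pair: q_U = 149/3, q_K = 98/3.
Total output Q = 247/3, so price P = 159 - 247/3 = 230/3.

76.67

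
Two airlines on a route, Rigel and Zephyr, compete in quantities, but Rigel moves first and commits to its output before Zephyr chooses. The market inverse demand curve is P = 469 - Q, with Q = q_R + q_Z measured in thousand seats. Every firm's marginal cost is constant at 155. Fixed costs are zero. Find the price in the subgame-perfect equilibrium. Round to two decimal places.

Solve by backward induction. Given q_R, the follower Zephyr maximises π_Z = (469 - q_R - q_Z)q_Z - 155q_Z.
∂π_Z/∂q_Z = 314 - q_R - 2q_Z = 0 gives the reaction function q_Z = (314 - q_R)/2.
The leader anticipates this reaction. Substituting into P = 469 - Q gives P = 312 - (1/2)q_R, so π_R = (312 - (1/2)q_R)q_R - 155q_R.
Leader FOC: 157 - q_R = 0, so q_R = 157.
Then q_Z = (314 - 157)/2 = 157/2.
Total output Q = 471/2, so price P = 469 - 471/2 = 467/2.

233.50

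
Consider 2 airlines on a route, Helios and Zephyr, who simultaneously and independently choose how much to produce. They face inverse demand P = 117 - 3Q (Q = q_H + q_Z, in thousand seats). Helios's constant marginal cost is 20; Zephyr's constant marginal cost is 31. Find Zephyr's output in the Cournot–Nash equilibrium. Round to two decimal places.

8.33

Helios's profit: π_H = (117 - 3Q)q_H - (20q_H). Setting ∂π_H/∂q_H = 0: 97 - 6q_H - 3(q_Z) = 0.
Zephyr's profit: π_Z = (117 - 3Q)q_Z - (31q_Z). Setting ∂π_Z/∂q_Z = 0: 86 - 6q_Z - 3(q_H) = 0.
Best responses: q_H = (97 - 3q_Z)/6, q_Z = (86 - 3q_H)/6.
Solving the pair: q_H = 12, q_Z = 25/3.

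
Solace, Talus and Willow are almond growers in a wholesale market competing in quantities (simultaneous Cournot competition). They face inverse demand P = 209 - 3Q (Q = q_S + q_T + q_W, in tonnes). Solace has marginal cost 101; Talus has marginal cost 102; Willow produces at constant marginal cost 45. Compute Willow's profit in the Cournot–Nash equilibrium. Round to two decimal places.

1598.52

Solace's profit: π_S = (209 - 3Q)q_S - (101q_S). Setting ∂π_S/∂q_S = 0: 108 - 6q_S - 3(q_T + q_W) = 0.
Talus's first-order condition: 107 - 6q_T - 3(q_S + q_W) = 0.
Willow's first-order condition: 164 - 6q_W - 3(q_S + q_T) = 0.
Adding the 3 first-order conditions: 379 − 12Q = 0, so Q = 379/12.
Back-substituting: q_S = (108 − 379/4)/3 = 53/12, q_T = (107 − 379/4)/3 = 49/12, q_W = (164 − 379/4)/3 = 277/12.
Price P = 209 - 3·(379/12) = 457/4.
Willow's profit: (457/4 - 45)·(277/12) = 1598.5208.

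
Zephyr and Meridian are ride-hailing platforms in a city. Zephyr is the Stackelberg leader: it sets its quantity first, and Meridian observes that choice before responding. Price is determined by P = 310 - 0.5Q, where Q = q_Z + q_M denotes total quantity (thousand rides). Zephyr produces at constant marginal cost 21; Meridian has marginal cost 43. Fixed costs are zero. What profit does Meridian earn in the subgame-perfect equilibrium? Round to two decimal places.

Solve by backward induction. Given q_Z, the follower Meridian maximises π_M = (310 - (1/2)q_Z - (1/2)q_M)q_M - 43q_M.
Follower FOC: 267 - (1/2)q_Z - q_M = 0, so q_M(q_Z) = (267 - (1/2)q_Z).
Zephyr substitutes q_M(q_Z) into its own profit: π_Z = q_Z(310 - (1/2)q_Z - (267 - (1/2)q_Z)/2) - 21q_Z = (353/2 - (1/4)q_Z)q_Z - 21q_Z.
Maximising: ∂π_Z/∂q_Z = 311/2 - (1/2)q_Z = 0, giving q_Z = 311.
Then q_M = (267 - (1/2)·311) = 223/2.
Price P = 310 - (1/2)·(845/2) = 395/4.
Meridian's profit: (395/4 - 43)·(223/2) = 6216.1250.

6216.13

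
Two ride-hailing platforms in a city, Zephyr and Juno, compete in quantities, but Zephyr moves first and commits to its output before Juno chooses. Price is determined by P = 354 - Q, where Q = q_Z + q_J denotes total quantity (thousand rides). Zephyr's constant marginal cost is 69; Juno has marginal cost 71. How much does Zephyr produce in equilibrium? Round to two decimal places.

Solve by backward induction. Given q_Z, the follower Juno maximises π_J = (354 - q_Z - q_J)q_J - 71q_J.
∂π_J/∂q_J = 283 - q_Z - 2q_J = 0 gives the reaction function q_J = (283 - q_Z)/2.
The leader anticipates this reaction. Substituting into P = 354 - Q gives P = 425/2 - (1/2)q_Z, so π_Z = (425/2 - (1/2)q_Z)q_Z - 69q_Z.
Maximising: ∂π_Z/∂q_Z = 287/2 - q_Z = 0, giving q_Z = 287/2.
Then q_J = (283 - 287/2)/2 = 279/4.

143.50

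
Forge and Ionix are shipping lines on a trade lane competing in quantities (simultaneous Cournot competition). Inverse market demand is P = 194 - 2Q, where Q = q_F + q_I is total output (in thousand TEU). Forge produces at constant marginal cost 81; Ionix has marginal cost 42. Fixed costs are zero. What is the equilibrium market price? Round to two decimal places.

105.67

Forge's profit: π_F = (194 - 2Q)q_F - (81q_F). Setting ∂π_F/∂q_F = 0: 113 - 4q_F - 2(q_I) = 0.
Ionix's first-order condition: 152 - 4q_I - 2(q_F) = 0.
Best responses: q_F = (113 - 2q_I)/4, q_I = (152 - 2q_F)/4.
Solving the pair: q_F = 37/3, q_I = 191/6.
Total output Q = 265/6, so price P = 194 - 2·(265/6) = 317/3.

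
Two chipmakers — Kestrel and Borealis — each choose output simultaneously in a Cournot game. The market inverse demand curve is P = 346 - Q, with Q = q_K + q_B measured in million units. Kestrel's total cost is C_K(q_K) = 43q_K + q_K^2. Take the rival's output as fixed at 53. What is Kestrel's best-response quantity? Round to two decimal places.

62.50

With the rival's output fixed at 53, Kestrel's profit is π_K = (346 - 53 - q_K)q_K - (43q_K + q_K²) = (293 - q_K)q_K - (43q_K + q_K²).
∂π_K/∂q_K = 250 - 4q_K = 0, so q_K = 125/2.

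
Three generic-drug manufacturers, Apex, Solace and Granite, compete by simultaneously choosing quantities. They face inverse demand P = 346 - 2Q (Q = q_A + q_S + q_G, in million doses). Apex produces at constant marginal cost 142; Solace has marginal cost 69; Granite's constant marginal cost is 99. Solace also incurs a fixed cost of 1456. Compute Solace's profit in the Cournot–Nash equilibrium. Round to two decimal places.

3056.50

Apex's profit: π_A = (346 - 2Q)q_A - (142q_A). Setting ∂π_A/∂q_A = 0: 204 - 4q_A - 2(q_S + q_G) = 0.
Solace's profit: π_S = (346 - 2Q)q_S - (69q_S). Setting ∂π_S/∂q_S = 0: 277 - 4q_S - 2(q_A + q_G) = 0.
Granite's profit: π_G = (346 - 2Q)q_G - (99q_G). Setting ∂π_G/∂q_G = 0: 247 - 4q_G - 2(q_A + q_S) = 0.
Adding the 3 conditions: 728 − 4Q − 4Q = 0, i.e. Q = 91.
Back-substituting: q_A = (204 − 182)/2 = 11, q_S = (277 − 182)/2 = 95/2, q_G = (247 − 182)/2 = 65/2.
Price P = 346 - 2·91 = 164.
Solace's profit: (164 - 69)·(95/2) - 1456 = 3056.5000.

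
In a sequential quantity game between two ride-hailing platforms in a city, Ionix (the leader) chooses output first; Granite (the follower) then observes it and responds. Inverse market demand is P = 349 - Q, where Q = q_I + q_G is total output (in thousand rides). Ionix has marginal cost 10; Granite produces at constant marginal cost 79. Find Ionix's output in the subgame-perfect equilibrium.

Solve by backward induction. Given q_I, the follower Granite maximises π_G = (349 - q_I - q_G)q_G - 79q_G.
∂π_G/∂q_G = 270 - q_I - 2q_G = 0 gives the reaction function q_G = (270 - q_I)/2.
The leader anticipates this reaction. Substituting into P = 349 - Q gives P = 214 - (1/2)q_I, so π_I = (214 - (1/2)q_I)q_I - 10q_I.
Leader FOC: 204 - q_I = 0, so q_I = 204.
Then q_G = (270 - 204)/2 = 33.

204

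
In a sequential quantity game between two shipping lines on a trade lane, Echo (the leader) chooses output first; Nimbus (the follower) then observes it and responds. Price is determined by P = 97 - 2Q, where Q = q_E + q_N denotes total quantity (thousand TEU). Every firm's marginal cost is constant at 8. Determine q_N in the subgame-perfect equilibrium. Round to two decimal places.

11.13

Solve by backward induction. Given q_E, the follower Nimbus maximises π_N = (97 - 2q_E - 2q_N)q_N - 8q_N.
Follower FOC: 89 - 2q_E - 4q_N = 0, so q_N(q_E) = (89 - 2q_E)/4.
The leader anticipates this reaction. Substituting into P = 97 - 2Q gives P = 105/2 - q_E, so π_E = (105/2 - q_E)q_E - 8q_E.
The leader's first-order condition 89/2 - 2q_E = 0 yields q_E = 89/4.
Then q_N = (89 - 2·(89/4))/4 = 89/8.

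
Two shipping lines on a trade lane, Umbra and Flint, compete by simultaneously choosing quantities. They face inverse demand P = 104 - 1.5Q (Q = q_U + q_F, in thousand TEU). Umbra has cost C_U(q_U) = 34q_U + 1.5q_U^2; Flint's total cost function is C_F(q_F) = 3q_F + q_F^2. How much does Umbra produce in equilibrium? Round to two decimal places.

Umbra's profit: π_U = (104 - 1.5Q)q_U - (34q_U + (3/2)q_U²). Setting ∂π_U/∂q_U = 0: 70 - 6q_U - (3/2)(q_F) = 0.
Flint's profit: π_F = (104 - 1.5Q)q_F - (3q_F + q_F²). Setting ∂π_F/∂q_F = 0: 101 - 5q_F - (3/2)(q_U) = 0.
Best responses: q_U = (70 - (3/2)q_F)/6, q_F = (101 - (3/2)q_U)/5.
Substituting one into the other gives q_U = 794/111 and q_F = 668/37.

7.15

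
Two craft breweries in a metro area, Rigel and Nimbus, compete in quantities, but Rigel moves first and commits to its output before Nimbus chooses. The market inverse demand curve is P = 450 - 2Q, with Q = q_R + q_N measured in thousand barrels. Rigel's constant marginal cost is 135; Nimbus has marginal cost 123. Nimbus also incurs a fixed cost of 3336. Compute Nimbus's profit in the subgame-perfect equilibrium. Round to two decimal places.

514.03

The follower Nimbus best-responds to any q_R: π_N = (450 - 2Q)q_N - 123q_N.
∂π_N/∂q_N = 327 - 2q_R - 4q_N = 0 gives the reaction function q_N = (327 - 2q_R)/4.
The leader anticipates this reaction. Substituting into P = 450 - 2Q gives P = 573/2 - q_R, so π_R = (573/2 - q_R)q_R - 135q_R.
Leader FOC: 303/2 - 2q_R = 0, so q_R = 303/4.
Then q_N = (327 - 2·(303/4))/4 = 351/8.
Price P = 450 - 2·(957/8) = 843/4.
Nimbus's profit: (843/4 - 123)·(351/8) - 3336 = 514.0313.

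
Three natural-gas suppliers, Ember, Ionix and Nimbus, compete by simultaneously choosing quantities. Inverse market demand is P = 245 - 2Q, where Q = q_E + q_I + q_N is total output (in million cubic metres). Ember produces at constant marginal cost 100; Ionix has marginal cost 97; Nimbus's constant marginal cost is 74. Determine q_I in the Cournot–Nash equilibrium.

Ember's profit: π_E = (245 - 2Q)q_E - (100q_E). Setting ∂π_E/∂q_E = 0: 145 - 4q_E - 2(q_I + q_N) = 0.
Ionix's profit: π_I = (245 - 2Q)q_I - (97q_I). Setting ∂π_I/∂q_I = 0: 148 - 4q_I - 2(q_E + q_N) = 0.
Nimbus's profit: π_N = (245 - 2Q)q_N - (74q_N). Setting ∂π_N/∂q_N = 0: 171 - 4q_N - 2(q_E + q_I) = 0.
Summing all 3 equations gives 464 − 8Q = 0, hence Q = 58.
Back-substituting: q_E = (145 − 116)/2 = 29/2, q_I = (148 − 116)/2 = 16, q_N = (171 − 116)/2 = 55/2.

16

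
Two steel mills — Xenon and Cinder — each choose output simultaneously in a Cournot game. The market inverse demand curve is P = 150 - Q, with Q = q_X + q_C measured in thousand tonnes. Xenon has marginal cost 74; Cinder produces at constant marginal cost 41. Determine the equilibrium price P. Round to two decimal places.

Xenon's profit: π_X = (150 - Q)q_X - (74q_X). Setting ∂π_X/∂q_X = 0: 76 - 2q_X - (q_C) = 0.
Cinder's first-order condition: 109 - 2q_C - (q_X) = 0.
Rearranging gives the reaction functions q_X = (76 - q_C)/2 and q_C = (109 - q_X)/2.
Substituting one into the other gives q_X = 43/3 and q_C = 142/3.
Total output Q = 185/3, so price P = 150 - 185/3 = 265/3.

88.33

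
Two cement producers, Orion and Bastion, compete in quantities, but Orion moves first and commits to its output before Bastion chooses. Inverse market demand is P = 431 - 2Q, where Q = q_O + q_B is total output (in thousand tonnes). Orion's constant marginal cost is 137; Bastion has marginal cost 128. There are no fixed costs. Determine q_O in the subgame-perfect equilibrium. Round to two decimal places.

Solve by backward induction. Given q_O, the follower Bastion maximises π_B = (431 - 2q_O - 2q_B)q_B - 128q_B.
Follower FOC: 303 - 2q_O - 4q_B = 0, so q_B(q_O) = (303 - 2q_O)/4.
The leader anticipates this reaction. Substituting into P = 431 - 2Q gives P = 559/2 - q_O, so π_O = (559/2 - q_O)q_O - 137q_O.
The leader's first-order condition 285/2 - 2q_O = 0 yields q_O = 285/4.
Then q_B = (303 - 2·(285/4))/4 = 321/8.

71.25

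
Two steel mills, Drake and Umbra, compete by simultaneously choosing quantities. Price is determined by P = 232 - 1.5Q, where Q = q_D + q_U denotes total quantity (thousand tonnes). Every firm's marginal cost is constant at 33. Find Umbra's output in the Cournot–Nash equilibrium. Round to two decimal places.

Each firm earns π_i = (232 - 1.5Q)q_i - 33q_i.
First-order condition (treating rivals' output as given): 199 - 3q_i - (3/2)q_j = 0.
With identical firms every q_j equals q_i, so q_j = q_i and 199 = (9/2)q_i, giving q_i = 398/9.

44.22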